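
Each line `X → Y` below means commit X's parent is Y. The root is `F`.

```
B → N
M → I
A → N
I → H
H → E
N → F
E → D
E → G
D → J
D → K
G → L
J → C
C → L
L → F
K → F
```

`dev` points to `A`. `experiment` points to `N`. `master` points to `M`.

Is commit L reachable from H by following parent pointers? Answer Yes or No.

Ancestors of H (commits reachable by following parents): {C, D, E, F, G, H, J, K, L}.
L is in that set, so it is an ancestor of H.

Yes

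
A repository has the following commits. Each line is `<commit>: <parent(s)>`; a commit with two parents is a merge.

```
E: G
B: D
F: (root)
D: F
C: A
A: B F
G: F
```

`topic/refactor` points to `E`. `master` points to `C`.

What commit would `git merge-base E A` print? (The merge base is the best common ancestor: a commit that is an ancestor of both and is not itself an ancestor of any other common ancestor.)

F

Ancestors of E: {E, F, G}.
Ancestors of A: {A, B, D, F}.
Common ancestors: {F}.
The only common ancestor is F, so it is the merge base.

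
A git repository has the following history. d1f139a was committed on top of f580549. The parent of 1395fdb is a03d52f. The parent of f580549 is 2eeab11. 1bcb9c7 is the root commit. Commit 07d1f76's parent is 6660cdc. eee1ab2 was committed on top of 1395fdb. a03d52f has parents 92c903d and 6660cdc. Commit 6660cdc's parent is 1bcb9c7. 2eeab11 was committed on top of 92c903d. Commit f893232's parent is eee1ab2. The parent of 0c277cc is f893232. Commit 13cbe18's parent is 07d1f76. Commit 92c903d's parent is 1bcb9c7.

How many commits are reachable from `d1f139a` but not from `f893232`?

Reachable from d1f139a: {1bcb9c7, 2eeab11, 92c903d, d1f139a, f580549}.
Reachable from f893232: {1395fdb, 1bcb9c7, 6660cdc, 92c903d, a03d52f, eee1ab2, f893232}.
In d1f139a's history but not f893232's: {2eeab11, d1f139a, f580549} — 3 commits.

3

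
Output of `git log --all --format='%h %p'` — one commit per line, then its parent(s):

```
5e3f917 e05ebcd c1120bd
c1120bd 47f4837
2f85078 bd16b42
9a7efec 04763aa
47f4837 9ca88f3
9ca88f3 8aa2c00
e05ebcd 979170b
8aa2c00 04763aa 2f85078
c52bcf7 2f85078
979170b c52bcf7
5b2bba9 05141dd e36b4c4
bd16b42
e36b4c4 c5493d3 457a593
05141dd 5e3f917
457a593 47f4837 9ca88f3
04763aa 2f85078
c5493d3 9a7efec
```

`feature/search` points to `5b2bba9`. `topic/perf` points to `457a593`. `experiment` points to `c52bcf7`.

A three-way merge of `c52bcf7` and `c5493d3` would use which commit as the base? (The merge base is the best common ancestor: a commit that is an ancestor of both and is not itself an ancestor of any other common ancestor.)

Ancestors of c52bcf7: {2f85078, bd16b42, c52bcf7}.
Ancestors of c5493d3: {04763aa, 2f85078, 9a7efec, bd16b42, c5493d3}.
Common ancestors: {2f85078, bd16b42}.
Among these, 2f85078 is not an ancestor of any other common ancestor — it is the merge base.

2f85078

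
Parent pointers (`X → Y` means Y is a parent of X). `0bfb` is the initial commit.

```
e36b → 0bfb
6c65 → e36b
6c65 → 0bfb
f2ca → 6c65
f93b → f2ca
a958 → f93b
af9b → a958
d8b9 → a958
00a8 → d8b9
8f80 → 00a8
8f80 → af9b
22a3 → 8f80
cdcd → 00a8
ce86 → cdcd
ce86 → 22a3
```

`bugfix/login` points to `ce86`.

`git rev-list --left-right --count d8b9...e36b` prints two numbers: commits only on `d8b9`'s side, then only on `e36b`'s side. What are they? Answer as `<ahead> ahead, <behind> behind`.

Reachable from d8b9: {0bfb, 6c65, a958, d8b9, e36b, f2ca, f93b}.
Reachable from e36b: {0bfb, e36b}.
Only in d8b9's history (ahead): {6c65, a958, d8b9, f2ca, f93b} — 5.
Only in e36b's history (behind): {} — 0.

5 ahead, 0 behind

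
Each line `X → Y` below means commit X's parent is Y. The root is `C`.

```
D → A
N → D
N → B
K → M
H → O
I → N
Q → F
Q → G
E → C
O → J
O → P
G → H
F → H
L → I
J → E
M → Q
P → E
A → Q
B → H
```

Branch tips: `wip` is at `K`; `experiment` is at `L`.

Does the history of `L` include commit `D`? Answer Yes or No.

Ancestors of L (commits reachable by following parents): {A, B, C, D, E, F, G, H, I, J, L, N, O, P, Q}.
D is in that set, so it is an ancestor of L.

Yes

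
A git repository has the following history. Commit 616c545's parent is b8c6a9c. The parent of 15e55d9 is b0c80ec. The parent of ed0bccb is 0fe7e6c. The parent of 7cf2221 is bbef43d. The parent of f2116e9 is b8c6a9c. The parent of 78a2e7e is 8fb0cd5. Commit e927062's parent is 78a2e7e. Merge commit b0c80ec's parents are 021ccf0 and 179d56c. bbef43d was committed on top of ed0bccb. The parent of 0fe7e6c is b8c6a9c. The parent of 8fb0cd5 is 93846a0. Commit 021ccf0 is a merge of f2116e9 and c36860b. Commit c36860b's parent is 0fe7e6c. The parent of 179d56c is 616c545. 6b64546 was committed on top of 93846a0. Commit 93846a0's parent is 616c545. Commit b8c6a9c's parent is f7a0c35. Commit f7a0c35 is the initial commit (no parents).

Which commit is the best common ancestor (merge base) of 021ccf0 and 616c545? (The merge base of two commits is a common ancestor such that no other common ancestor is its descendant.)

b8c6a9c

Ancestors of 021ccf0: {021ccf0, 0fe7e6c, b8c6a9c, c36860b, f2116e9, f7a0c35}.
Ancestors of 616c545: {616c545, b8c6a9c, f7a0c35}.
Common ancestors: {b8c6a9c, f7a0c35}.
Among these, b8c6a9c is not an ancestor of any other common ancestor — it is the merge base.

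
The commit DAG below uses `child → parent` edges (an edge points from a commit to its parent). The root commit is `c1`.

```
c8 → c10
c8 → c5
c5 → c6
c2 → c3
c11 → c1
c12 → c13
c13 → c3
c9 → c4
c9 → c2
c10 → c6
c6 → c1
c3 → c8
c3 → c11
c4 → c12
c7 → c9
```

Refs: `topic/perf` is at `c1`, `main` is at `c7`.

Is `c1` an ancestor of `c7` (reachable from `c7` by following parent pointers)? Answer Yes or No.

Yes

Ancestors of c7 (commits reachable by following parents): {c1, c10, c11, c12, c13, c2, c3, c4, c5, c6, c7, c8, c9}.
c1 is in that set, so it is an ancestor of c7.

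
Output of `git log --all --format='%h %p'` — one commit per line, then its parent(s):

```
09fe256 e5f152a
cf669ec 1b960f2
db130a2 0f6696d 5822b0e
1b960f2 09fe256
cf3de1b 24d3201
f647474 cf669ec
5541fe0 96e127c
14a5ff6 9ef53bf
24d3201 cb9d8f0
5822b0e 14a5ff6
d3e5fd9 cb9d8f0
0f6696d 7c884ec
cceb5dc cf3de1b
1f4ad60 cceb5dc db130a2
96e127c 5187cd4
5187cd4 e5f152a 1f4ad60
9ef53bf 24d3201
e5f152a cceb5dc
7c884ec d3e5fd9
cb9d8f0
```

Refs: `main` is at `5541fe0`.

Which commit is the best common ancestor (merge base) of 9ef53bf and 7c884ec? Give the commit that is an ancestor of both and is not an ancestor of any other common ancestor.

cb9d8f0

Ancestors of 9ef53bf: {24d3201, 9ef53bf, cb9d8f0}.
Ancestors of 7c884ec: {7c884ec, cb9d8f0, d3e5fd9}.
Common ancestors: {cb9d8f0}.
The only common ancestor is cb9d8f0, so it is the merge base.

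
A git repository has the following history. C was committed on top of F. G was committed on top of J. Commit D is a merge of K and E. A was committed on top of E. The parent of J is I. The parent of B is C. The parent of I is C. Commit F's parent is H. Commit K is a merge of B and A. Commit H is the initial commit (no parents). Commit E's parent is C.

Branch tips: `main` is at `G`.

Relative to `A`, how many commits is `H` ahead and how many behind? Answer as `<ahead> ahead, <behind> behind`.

0 ahead, 4 behind

Reachable from H: {H}.
Reachable from A: {A, C, E, F, H}.
Only in H's history (ahead): {} — 0.
Only in A's history (behind): {A, C, E, F} — 4.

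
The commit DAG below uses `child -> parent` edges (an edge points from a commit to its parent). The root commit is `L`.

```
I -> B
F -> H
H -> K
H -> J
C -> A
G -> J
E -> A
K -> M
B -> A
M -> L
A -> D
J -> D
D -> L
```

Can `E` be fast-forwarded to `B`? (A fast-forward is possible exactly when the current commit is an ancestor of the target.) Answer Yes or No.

A fast-forward from E to B is possible iff E is an ancestor of B.
Ancestors of B: {A, B, D, L}.
E is not among them, so fast-forward is not possible.

No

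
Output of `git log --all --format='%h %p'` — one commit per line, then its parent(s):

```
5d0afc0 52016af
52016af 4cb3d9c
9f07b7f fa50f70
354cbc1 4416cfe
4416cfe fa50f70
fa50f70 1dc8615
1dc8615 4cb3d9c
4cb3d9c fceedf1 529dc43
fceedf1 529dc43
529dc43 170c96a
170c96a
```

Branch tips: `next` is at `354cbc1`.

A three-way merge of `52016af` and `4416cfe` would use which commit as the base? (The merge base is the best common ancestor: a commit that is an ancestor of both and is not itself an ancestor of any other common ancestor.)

Ancestors of 52016af: {170c96a, 4cb3d9c, 52016af, 529dc43, fceedf1}.
Ancestors of 4416cfe: {170c96a, 1dc8615, 4416cfe, 4cb3d9c, 529dc43, fa50f70, fceedf1}.
Common ancestors: {170c96a, 4cb3d9c, 529dc43, fceedf1}.
Among these, 4cb3d9c is not an ancestor of any other common ancestor — it is the merge base.

4cb3d9c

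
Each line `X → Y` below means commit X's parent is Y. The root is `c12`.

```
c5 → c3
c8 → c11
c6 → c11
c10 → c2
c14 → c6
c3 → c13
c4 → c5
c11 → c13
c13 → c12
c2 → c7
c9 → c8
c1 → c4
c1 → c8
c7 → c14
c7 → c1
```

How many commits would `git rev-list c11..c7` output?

Reachable from c7: {c1, c11, c12, c13, c14, c3, c4, c5, c6, c7, c8}.
Reachable from c11: {c11, c12, c13}.
In c7's history but not c11's: {c1, c14, c3, c4, c5, c6, c7, c8} — 8 commits.

8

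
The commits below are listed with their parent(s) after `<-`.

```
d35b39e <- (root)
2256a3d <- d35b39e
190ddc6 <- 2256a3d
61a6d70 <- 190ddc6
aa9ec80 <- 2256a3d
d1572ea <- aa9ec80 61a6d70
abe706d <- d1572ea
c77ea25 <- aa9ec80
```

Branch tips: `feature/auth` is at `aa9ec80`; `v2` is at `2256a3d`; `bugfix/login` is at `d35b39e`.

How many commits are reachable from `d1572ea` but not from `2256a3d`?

Reachable from d1572ea: {190ddc6, 2256a3d, 61a6d70, aa9ec80, d1572ea, d35b39e}.
Reachable from 2256a3d: {2256a3d, d35b39e}.
In d1572ea's history but not 2256a3d's: {190ddc6, 61a6d70, aa9ec80, d1572ea} — 4 commits.

4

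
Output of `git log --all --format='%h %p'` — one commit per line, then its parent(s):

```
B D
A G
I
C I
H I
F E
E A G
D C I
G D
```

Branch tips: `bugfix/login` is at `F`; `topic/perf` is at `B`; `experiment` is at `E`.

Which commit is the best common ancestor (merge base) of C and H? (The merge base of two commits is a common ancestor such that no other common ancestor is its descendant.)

Ancestors of C: {C, I}.
Ancestors of H: {H, I}.
Common ancestors: {I}.
The only common ancestor is I, so it is the merge base.

I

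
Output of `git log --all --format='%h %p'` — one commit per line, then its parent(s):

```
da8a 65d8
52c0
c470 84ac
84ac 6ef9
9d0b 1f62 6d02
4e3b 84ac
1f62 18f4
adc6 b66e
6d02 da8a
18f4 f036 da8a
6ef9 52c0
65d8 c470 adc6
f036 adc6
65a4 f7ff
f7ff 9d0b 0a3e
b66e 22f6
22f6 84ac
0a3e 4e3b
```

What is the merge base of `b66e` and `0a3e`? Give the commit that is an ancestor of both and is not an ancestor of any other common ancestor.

Ancestors of b66e: {22f6, 52c0, 6ef9, 84ac, b66e}.
Ancestors of 0a3e: {0a3e, 4e3b, 52c0, 6ef9, 84ac}.
Common ancestors: {52c0, 6ef9, 84ac}.
Among these, 84ac is not an ancestor of any other common ancestor — it is the merge base.

84ac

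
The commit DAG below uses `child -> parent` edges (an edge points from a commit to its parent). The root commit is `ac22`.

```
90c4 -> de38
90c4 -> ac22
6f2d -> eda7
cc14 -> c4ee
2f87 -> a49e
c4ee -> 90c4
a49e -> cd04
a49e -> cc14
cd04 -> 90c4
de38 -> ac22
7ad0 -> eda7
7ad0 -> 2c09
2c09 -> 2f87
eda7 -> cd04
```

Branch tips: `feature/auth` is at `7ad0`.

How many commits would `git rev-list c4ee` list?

4

Walking parent pointers from c4ee: reachable set = {90c4, ac22, c4ee, de38}.
That is 4 commits.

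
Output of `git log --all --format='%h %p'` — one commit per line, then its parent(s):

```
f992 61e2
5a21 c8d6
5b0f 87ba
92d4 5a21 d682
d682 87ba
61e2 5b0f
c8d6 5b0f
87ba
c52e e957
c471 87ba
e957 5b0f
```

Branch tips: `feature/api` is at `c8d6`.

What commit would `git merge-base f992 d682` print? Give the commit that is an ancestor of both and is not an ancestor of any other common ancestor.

Ancestors of f992: {5b0f, 61e2, 87ba, f992}.
Ancestors of d682: {87ba, d682}.
Common ancestors: {87ba}.
The only common ancestor is 87ba, so it is the merge base.

87ba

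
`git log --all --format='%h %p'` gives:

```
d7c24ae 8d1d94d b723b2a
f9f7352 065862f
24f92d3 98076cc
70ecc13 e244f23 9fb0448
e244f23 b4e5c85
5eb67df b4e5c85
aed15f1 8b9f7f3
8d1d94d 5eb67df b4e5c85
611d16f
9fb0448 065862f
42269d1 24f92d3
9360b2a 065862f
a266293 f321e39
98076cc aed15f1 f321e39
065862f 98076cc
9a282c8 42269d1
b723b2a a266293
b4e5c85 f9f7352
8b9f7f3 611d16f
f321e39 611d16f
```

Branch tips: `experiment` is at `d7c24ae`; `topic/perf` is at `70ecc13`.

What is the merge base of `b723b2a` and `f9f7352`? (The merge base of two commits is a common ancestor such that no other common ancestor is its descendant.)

f321e39

Ancestors of b723b2a: {611d16f, a266293, b723b2a, f321e39}.
Ancestors of f9f7352: {065862f, 611d16f, 8b9f7f3, 98076cc, aed15f1, f321e39, f9f7352}.
Common ancestors: {611d16f, f321e39}.
Among these, f321e39 is not an ancestor of any other common ancestor — it is the merge base.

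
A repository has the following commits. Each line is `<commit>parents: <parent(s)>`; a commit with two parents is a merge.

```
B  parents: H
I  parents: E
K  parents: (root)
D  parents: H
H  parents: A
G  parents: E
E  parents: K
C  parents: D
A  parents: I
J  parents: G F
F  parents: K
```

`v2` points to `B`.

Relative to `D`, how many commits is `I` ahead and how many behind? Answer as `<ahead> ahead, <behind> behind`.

0 ahead, 3 behind

Reachable from I: {E, I, K}.
Reachable from D: {A, D, E, H, I, K}.
Only in I's history (ahead): {} — 0.
Only in D's history (behind): {A, D, H} — 3.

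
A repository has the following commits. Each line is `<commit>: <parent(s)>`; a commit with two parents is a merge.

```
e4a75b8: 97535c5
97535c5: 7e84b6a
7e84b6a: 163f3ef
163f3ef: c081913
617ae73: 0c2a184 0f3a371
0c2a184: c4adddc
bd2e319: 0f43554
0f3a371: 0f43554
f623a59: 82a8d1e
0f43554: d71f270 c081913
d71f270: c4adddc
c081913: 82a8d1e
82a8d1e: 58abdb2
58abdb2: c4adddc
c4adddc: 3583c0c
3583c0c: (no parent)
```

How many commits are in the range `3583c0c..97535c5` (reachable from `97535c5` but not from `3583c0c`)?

Reachable from 97535c5: {163f3ef, 3583c0c, 58abdb2, 7e84b6a, 82a8d1e, 97535c5, c081913, c4adddc}.
Reachable from 3583c0c: {3583c0c}.
In 97535c5's history but not 3583c0c's: {163f3ef, 58abdb2, 7e84b6a, 82a8d1e, 97535c5, c081913, c4adddc} — 7 commits.

7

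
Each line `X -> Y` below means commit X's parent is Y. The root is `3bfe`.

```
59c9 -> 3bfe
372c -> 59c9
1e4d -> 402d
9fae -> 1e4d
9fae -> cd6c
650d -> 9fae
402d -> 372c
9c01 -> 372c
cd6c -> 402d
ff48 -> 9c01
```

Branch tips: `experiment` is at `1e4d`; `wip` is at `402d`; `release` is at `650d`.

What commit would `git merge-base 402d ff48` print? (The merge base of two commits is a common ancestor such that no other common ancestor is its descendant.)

Ancestors of 402d: {372c, 3bfe, 402d, 59c9}.
Ancestors of ff48: {372c, 3bfe, 59c9, 9c01, ff48}.
Common ancestors: {372c, 3bfe, 59c9}.
Among these, 372c is not an ancestor of any other common ancestor — it is the merge base.

372c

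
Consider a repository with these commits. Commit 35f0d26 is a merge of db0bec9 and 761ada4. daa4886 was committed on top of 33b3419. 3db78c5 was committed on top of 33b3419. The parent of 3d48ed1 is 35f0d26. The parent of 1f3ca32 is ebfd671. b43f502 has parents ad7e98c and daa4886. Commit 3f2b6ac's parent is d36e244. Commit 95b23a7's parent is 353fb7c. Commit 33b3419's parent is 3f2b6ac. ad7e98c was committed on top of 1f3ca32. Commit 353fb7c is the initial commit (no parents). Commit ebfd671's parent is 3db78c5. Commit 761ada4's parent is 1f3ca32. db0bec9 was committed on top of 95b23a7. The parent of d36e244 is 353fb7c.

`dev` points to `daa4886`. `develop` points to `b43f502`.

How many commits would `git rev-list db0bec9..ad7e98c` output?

Reachable from ad7e98c: {1f3ca32, 33b3419, 353fb7c, 3db78c5, 3f2b6ac, ad7e98c, d36e244, ebfd671}.
Reachable from db0bec9: {353fb7c, 95b23a7, db0bec9}.
In ad7e98c's history but not db0bec9's: {1f3ca32, 33b3419, 3db78c5, 3f2b6ac, ad7e98c, d36e244, ebfd671} — 7 commits.

7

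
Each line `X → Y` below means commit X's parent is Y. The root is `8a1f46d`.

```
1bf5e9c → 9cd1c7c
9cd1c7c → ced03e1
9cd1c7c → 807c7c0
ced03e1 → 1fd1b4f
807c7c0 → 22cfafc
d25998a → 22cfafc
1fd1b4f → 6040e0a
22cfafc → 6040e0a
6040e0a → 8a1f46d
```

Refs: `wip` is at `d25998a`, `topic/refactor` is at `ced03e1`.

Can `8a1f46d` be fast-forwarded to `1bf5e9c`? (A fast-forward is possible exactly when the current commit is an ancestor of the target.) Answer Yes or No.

Yes

A fast-forward from 8a1f46d to 1bf5e9c is possible iff 8a1f46d is an ancestor of 1bf5e9c.
Ancestors of 1bf5e9c: {1bf5e9c, 1fd1b4f, 22cfafc, 6040e0a, 807c7c0, 8a1f46d, 9cd1c7c, ced03e1}.
8a1f46d is among them, so fast-forward is possible.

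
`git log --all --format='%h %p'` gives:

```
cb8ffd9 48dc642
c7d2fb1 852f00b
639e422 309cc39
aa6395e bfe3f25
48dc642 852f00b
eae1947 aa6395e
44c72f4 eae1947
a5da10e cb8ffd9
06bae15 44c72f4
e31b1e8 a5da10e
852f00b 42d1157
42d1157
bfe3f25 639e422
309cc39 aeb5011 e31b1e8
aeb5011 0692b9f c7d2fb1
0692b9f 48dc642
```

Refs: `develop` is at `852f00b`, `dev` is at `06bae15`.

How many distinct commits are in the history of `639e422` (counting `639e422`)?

11

Walking parent pointers from 639e422: reachable set = {0692b9f, 309cc39, 42d1157, 48dc642, 639e422, 852f00b, a5da10e, aeb5011, c7d2fb1, cb8ffd9, e31b1e8}.
That is 11 commits.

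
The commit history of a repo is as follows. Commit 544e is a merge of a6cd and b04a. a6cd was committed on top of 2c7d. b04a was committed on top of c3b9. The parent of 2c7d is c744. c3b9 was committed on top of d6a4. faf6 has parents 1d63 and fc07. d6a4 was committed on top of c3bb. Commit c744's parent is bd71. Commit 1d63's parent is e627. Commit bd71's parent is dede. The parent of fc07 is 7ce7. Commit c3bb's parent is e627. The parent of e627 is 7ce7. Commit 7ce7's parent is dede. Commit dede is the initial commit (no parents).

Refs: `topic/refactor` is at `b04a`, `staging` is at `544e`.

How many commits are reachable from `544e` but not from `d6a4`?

7

Reachable from 544e: {2c7d, 544e, 7ce7, a6cd, b04a, bd71, c3b9, c3bb, c744, d6a4, dede, e627}.
Reachable from d6a4: {7ce7, c3bb, d6a4, dede, e627}.
In 544e's history but not d6a4's: {2c7d, 544e, a6cd, b04a, bd71, c3b9, c744} — 7 commits.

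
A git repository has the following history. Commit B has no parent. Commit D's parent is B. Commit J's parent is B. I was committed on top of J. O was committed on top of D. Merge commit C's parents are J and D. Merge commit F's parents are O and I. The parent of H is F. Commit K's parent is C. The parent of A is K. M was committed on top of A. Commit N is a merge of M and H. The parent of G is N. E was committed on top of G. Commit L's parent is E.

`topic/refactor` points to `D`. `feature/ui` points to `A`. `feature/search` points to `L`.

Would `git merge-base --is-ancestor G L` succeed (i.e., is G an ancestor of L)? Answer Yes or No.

Ancestors of L (commits reachable by following parents): {A, B, C, D, E, F, G, H, I, J, K, L, M, N, O}.
G is in that set, so it is an ancestor of L.

Yes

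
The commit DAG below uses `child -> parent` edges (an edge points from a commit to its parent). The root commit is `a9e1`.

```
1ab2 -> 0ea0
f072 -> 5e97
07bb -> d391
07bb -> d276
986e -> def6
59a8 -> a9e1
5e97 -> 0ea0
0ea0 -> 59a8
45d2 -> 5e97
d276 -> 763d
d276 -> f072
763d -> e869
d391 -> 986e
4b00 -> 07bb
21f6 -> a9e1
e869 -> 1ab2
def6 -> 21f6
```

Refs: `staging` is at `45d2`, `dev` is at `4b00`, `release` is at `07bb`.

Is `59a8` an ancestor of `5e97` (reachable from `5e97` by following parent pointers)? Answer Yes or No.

Yes

Ancestors of 5e97 (commits reachable by following parents): {0ea0, 59a8, 5e97, a9e1}.
59a8 is in that set, so it is an ancestor of 5e97.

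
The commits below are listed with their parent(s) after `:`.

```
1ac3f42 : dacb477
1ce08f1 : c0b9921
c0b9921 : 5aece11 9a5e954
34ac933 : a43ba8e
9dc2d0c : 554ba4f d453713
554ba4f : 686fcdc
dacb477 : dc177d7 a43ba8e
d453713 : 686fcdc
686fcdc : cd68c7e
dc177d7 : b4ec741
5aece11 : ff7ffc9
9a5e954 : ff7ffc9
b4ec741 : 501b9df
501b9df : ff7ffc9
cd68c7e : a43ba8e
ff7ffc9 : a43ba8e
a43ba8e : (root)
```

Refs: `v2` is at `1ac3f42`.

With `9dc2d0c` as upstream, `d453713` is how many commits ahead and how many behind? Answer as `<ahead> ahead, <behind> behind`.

Reachable from d453713: {686fcdc, a43ba8e, cd68c7e, d453713}.
Reachable from 9dc2d0c: {554ba4f, 686fcdc, 9dc2d0c, a43ba8e, cd68c7e, d453713}.
Only in d453713's history (ahead): {} — 0.
Only in 9dc2d0c's history (behind): {554ba4f, 9dc2d0c} — 2.

0 ahead, 2 behind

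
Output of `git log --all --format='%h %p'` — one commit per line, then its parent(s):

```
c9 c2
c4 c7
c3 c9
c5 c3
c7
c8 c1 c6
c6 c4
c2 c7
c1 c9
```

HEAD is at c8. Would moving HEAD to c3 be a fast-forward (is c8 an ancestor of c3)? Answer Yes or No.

A fast-forward from c8 to c3 is possible iff c8 is an ancestor of c3.
Ancestors of c3: {c2, c3, c7, c9}.
c8 is not among them, so fast-forward is not possible.

No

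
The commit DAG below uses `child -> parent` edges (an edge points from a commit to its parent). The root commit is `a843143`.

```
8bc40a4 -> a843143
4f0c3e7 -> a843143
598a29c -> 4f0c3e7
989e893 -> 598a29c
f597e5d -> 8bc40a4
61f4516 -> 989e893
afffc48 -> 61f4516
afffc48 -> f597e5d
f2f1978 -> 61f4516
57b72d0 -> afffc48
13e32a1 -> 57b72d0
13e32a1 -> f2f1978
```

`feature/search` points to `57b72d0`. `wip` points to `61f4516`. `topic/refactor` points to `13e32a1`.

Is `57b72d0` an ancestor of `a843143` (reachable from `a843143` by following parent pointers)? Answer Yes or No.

Ancestors of a843143: {a843143}.
57b72d0 is not in that set, so it is not an ancestor of a843143.

No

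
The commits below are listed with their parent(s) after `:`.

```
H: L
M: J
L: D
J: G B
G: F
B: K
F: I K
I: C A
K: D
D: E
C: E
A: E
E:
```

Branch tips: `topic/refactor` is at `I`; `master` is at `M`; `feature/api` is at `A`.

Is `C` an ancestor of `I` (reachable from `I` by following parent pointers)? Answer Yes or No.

Ancestors of I (commits reachable by following parents): {A, C, E, I}.
C is in that set, so it is an ancestor of I.

Yes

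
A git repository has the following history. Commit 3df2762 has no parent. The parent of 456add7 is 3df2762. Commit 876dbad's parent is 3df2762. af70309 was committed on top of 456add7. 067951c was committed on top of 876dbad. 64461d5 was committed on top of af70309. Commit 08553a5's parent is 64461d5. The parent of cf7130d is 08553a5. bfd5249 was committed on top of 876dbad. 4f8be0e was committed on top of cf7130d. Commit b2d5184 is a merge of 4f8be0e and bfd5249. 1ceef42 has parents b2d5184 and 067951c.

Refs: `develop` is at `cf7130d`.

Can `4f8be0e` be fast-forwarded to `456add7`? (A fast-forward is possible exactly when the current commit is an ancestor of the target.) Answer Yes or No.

A fast-forward from 4f8be0e to 456add7 is possible iff 4f8be0e is an ancestor of 456add7.
Ancestors of 456add7: {3df2762, 456add7}.
4f8be0e is not among them, so fast-forward is not possible.

No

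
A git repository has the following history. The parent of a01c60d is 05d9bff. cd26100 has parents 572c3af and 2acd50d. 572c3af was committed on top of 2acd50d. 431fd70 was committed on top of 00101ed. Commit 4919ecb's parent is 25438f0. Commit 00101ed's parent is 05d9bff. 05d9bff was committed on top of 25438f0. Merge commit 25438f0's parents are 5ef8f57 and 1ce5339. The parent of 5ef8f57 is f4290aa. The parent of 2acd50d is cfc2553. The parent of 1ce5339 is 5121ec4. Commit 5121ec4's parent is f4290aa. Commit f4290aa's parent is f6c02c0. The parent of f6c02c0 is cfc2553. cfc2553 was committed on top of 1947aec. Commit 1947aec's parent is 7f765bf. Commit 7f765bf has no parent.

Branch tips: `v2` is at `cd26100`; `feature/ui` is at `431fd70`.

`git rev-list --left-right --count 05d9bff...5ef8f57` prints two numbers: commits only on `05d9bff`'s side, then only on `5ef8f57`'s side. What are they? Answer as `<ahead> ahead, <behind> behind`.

4 ahead, 0 behind

Reachable from 05d9bff: {05d9bff, 1947aec, 1ce5339, 25438f0, 5121ec4, 5ef8f57, 7f765bf, cfc2553, f4290aa, f6c02c0}.
Reachable from 5ef8f57: {1947aec, 5ef8f57, 7f765bf, cfc2553, f4290aa, f6c02c0}.
Only in 05d9bff's history (ahead): {05d9bff, 1ce5339, 25438f0, 5121ec4} — 4.
Only in 5ef8f57's history (behind): {} — 0.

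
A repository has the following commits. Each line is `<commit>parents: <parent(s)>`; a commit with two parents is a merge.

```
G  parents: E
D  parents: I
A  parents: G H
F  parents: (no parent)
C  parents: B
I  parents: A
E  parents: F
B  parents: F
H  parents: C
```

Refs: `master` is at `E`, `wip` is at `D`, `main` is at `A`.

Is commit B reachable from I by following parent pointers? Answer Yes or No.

Yes

Ancestors of I (commits reachable by following parents): {A, B, C, E, F, G, H, I}.
B is in that set, so it is an ancestor of I.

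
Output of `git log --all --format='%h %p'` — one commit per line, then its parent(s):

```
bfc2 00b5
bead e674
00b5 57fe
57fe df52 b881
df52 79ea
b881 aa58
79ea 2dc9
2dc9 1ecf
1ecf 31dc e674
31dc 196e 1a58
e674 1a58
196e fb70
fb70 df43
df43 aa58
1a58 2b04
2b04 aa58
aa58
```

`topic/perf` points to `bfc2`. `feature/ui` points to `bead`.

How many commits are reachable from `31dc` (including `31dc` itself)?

7

Walking parent pointers from 31dc: reachable set = {196e, 1a58, 2b04, 31dc, aa58, df43, fb70}.
That is 7 commits.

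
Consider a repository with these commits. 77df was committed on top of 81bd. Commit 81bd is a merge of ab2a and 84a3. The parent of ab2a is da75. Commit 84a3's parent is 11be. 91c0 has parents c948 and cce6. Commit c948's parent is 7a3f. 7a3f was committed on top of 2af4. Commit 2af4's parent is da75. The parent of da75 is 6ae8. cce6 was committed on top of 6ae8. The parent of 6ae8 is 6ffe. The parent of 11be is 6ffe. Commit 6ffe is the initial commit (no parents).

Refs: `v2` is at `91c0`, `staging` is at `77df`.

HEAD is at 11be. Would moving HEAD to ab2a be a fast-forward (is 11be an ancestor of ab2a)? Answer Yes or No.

A fast-forward from 11be to ab2a is possible iff 11be is an ancestor of ab2a.
Ancestors of ab2a: {6ae8, 6ffe, ab2a, da75}.
11be is not among them, so fast-forward is not possible.

No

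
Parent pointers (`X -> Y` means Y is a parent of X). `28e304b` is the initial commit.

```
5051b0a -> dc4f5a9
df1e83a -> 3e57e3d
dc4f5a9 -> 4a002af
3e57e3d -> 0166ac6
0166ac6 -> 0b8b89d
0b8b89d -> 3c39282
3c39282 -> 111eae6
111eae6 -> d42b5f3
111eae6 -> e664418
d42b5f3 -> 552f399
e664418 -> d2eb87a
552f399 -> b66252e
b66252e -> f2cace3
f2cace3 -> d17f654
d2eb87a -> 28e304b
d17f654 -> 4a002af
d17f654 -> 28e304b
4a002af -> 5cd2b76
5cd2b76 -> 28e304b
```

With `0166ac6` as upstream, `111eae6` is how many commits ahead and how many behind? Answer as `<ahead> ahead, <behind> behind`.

0 ahead, 3 behind

Reachable from 111eae6: {111eae6, 28e304b, 4a002af, 552f399, 5cd2b76, b66252e, d17f654, d2eb87a, d42b5f3, e664418, f2cace3}.
Reachable from 0166ac6: {0166ac6, 0b8b89d, 111eae6, 28e304b, 3c39282, 4a002af, 552f399, 5cd2b76, b66252e, d17f654, d2eb87a, d42b5f3, e664418, f2cace3}.
Only in 111eae6's history (ahead): {} — 0.
Only in 0166ac6's history (behind): {0166ac6, 0b8b89d, 3c39282} — 3.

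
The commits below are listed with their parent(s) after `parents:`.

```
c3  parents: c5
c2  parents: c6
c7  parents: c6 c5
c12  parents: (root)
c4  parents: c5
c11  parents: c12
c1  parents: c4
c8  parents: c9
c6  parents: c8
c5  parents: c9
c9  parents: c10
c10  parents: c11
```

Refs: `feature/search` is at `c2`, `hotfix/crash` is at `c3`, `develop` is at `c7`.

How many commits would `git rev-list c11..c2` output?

Reachable from c2: {c10, c11, c12, c2, c6, c8, c9}.
Reachable from c11: {c11, c12}.
In c2's history but not c11's: {c10, c2, c6, c8, c9} — 5 commits.

5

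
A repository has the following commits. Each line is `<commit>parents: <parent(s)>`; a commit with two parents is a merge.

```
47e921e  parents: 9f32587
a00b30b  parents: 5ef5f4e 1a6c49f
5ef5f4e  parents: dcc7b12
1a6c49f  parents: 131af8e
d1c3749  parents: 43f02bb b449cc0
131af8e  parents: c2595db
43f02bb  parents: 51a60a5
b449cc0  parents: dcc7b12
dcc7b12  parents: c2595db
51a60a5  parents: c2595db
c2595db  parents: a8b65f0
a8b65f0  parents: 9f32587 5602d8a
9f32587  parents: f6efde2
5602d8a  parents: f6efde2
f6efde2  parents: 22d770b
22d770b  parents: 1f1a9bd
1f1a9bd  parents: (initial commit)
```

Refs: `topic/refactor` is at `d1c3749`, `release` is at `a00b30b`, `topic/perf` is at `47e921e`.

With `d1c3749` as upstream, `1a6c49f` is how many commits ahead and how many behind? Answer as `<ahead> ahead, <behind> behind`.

2 ahead, 5 behind

Reachable from 1a6c49f: {131af8e, 1a6c49f, 1f1a9bd, 22d770b, 5602d8a, 9f32587, a8b65f0, c2595db, f6efde2}.
Reachable from d1c3749: {1f1a9bd, 22d770b, 43f02bb, 51a60a5, 5602d8a, 9f32587, a8b65f0, b449cc0, c2595db, d1c3749, dcc7b12, f6efde2}.
Only in 1a6c49f's history (ahead): {131af8e, 1a6c49f} — 2.
Only in d1c3749's history (behind): {43f02bb, 51a60a5, b449cc0, d1c3749, dcc7b12} — 5.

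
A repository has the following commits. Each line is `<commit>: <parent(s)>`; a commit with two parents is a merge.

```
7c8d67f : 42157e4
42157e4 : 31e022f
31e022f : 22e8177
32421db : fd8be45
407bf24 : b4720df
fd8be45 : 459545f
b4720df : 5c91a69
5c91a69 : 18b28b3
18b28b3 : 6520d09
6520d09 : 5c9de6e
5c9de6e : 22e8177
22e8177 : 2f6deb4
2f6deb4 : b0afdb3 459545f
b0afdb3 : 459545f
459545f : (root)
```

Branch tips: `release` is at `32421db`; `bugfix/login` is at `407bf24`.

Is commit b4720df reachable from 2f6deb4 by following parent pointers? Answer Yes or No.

No

Ancestors of 2f6deb4: {2f6deb4, 459545f, b0afdb3}.
b4720df is not in that set, so it is not an ancestor of 2f6deb4.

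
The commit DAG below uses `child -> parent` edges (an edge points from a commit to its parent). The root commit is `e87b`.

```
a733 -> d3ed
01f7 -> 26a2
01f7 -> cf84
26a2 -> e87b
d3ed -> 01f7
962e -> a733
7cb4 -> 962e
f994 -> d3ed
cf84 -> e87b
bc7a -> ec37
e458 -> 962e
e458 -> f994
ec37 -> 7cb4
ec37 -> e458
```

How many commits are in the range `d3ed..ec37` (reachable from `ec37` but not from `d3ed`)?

Reachable from ec37: {01f7, 26a2, 7cb4, 962e, a733, cf84, d3ed, e458, e87b, ec37, f994}.
Reachable from d3ed: {01f7, 26a2, cf84, d3ed, e87b}.
In ec37's history but not d3ed's: {7cb4, 962e, a733, e458, ec37, f994} — 6 commits.

6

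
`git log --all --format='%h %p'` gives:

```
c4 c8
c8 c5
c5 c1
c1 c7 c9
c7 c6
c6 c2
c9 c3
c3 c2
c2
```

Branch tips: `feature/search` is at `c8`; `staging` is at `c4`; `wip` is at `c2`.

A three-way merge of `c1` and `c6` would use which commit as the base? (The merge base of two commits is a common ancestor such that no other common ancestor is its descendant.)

Ancestors of c1: {c1, c2, c3, c6, c7, c9}.
Ancestors of c6: {c2, c6}.
Common ancestors: {c2, c6}.
Among these, c6 is not an ancestor of any other common ancestor — it is the merge base.

c6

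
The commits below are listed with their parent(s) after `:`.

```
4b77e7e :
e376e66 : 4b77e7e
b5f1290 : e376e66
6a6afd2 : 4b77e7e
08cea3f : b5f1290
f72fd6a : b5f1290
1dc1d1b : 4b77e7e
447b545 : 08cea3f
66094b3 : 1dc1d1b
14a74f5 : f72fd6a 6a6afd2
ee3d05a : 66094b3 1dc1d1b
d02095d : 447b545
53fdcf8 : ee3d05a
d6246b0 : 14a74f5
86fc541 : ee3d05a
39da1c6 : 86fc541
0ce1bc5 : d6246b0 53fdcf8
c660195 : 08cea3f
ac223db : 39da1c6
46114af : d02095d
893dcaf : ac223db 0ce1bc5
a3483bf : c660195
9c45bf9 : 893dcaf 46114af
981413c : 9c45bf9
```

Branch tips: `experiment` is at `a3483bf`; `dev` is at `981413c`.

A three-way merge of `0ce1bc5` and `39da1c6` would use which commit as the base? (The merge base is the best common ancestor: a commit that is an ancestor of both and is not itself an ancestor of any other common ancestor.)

Ancestors of 0ce1bc5: {0ce1bc5, 14a74f5, 1dc1d1b, 4b77e7e, 53fdcf8, 66094b3, 6a6afd2, b5f1290, d6246b0, e376e66, ee3d05a, f72fd6a}.
Ancestors of 39da1c6: {1dc1d1b, 39da1c6, 4b77e7e, 66094b3, 86fc541, ee3d05a}.
Common ancestors: {1dc1d1b, 4b77e7e, 66094b3, ee3d05a}.
Among these, ee3d05a is not an ancestor of any other common ancestor — it is the merge base.

ee3d05a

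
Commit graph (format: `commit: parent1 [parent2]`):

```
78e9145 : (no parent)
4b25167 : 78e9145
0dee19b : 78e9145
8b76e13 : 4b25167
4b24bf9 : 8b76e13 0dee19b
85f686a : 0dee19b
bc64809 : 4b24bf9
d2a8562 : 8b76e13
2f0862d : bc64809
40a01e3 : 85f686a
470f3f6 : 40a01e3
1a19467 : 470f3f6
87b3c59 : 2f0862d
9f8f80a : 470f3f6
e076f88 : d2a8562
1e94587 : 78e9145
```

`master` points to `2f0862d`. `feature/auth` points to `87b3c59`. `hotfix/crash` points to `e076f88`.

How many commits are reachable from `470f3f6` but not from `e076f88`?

4

Reachable from 470f3f6: {0dee19b, 40a01e3, 470f3f6, 78e9145, 85f686a}.
Reachable from e076f88: {4b25167, 78e9145, 8b76e13, d2a8562, e076f88}.
In 470f3f6's history but not e076f88's: {0dee19b, 40a01e3, 470f3f6, 85f686a} — 4 commits.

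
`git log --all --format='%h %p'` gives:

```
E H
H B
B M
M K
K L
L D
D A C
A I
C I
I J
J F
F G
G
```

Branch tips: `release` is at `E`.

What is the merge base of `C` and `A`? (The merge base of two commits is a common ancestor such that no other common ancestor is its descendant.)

I

Ancestors of C: {C, F, G, I, J}.
Ancestors of A: {A, F, G, I, J}.
Common ancestors: {F, G, I, J}.
Among these, I is not an ancestor of any other common ancestor — it is the merge base.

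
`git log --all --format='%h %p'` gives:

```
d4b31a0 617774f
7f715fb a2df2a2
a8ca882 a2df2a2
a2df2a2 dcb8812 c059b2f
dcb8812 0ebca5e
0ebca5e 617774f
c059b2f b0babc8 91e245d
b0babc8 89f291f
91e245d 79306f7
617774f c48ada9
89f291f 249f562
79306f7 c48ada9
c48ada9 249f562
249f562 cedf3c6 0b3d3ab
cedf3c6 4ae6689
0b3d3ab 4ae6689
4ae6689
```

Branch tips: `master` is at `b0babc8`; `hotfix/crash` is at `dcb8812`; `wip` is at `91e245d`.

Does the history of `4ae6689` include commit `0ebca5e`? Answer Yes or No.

No

Ancestors of 4ae6689: {4ae6689}.
0ebca5e is not in that set, so it is not an ancestor of 4ae6689.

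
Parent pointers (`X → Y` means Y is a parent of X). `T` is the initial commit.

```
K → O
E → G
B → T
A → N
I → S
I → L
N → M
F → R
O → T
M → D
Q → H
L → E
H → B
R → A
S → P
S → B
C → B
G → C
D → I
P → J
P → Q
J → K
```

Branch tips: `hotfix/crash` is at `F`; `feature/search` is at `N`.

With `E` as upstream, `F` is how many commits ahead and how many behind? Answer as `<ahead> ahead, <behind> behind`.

15 ahead, 0 behind

Reachable from F: {A, B, C, D, E, F, G, H, I, J, K, L, M, N, O, P, Q, R, S, T}.
Reachable from E: {B, C, E, G, T}.
Only in F's history (ahead): {A, D, F, H, I, J, K, L, M, N, O, P, Q, R, S} — 15.
Only in E's history (behind): {} — 0.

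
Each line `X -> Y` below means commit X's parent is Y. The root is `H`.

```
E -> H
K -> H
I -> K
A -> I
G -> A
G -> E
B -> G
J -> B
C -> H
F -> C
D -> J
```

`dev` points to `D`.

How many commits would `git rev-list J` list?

8

Walking parent pointers from J: reachable set = {A, B, E, G, H, I, J, K}.
That is 8 commits.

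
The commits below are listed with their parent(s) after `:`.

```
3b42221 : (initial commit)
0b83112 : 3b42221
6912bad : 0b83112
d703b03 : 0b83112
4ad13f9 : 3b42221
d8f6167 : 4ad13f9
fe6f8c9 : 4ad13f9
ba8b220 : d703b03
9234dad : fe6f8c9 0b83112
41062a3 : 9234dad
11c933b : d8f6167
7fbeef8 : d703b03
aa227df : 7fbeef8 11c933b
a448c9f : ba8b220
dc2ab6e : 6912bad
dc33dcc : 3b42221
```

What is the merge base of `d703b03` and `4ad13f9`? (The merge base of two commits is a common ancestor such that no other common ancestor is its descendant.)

Ancestors of d703b03: {0b83112, 3b42221, d703b03}.
Ancestors of 4ad13f9: {3b42221, 4ad13f9}.
Common ancestors: {3b42221}.
The only common ancestor is 3b42221, so it is the merge base.

3b42221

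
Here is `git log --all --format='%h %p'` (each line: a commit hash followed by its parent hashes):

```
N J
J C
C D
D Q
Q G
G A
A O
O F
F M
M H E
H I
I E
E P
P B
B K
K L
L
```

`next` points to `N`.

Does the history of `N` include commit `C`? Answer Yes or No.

Yes

Ancestors of N (commits reachable by following parents): {A, B, C, D, E, F, G, H, I, J, K, L, M, N, O, P, Q}.
C is in that set, so it is an ancestor of N.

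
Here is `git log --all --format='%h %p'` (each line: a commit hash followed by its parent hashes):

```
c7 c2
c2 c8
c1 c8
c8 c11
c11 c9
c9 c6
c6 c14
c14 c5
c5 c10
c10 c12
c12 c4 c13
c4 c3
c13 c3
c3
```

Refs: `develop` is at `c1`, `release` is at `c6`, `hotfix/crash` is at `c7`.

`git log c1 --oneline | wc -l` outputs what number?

12

Walking parent pointers from c1: reachable set = {c1, c10, c11, c12, c13, c14, c3, c4, c5, c6, c8, c9}.
That is 12 commits.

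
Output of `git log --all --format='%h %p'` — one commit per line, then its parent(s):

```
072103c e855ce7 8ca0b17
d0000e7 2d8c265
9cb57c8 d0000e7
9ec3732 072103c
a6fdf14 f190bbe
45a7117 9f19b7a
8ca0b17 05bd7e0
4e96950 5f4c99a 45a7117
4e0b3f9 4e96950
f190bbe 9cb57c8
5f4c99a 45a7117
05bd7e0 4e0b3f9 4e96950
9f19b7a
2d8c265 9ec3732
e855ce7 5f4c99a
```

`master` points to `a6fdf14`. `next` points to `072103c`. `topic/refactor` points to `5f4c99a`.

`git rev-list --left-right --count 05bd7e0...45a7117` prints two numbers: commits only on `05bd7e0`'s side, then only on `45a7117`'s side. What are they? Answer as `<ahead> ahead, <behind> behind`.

4 ahead, 0 behind

Reachable from 05bd7e0: {05bd7e0, 45a7117, 4e0b3f9, 4e96950, 5f4c99a, 9f19b7a}.
Reachable from 45a7117: {45a7117, 9f19b7a}.
Only in 05bd7e0's history (ahead): {05bd7e0, 4e0b3f9, 4e96950, 5f4c99a} — 4.
Only in 45a7117's history (behind): {} — 0.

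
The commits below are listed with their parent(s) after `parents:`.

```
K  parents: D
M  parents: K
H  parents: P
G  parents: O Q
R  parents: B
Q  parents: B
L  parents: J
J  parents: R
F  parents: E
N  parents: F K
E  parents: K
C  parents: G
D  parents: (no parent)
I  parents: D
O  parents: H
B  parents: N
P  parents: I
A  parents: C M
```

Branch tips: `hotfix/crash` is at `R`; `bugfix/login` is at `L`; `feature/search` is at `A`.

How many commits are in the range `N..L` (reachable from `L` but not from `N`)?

Reachable from L: {B, D, E, F, J, K, L, N, R}.
Reachable from N: {D, E, F, K, N}.
In L's history but not N's: {B, J, L, R} — 4 commits.

4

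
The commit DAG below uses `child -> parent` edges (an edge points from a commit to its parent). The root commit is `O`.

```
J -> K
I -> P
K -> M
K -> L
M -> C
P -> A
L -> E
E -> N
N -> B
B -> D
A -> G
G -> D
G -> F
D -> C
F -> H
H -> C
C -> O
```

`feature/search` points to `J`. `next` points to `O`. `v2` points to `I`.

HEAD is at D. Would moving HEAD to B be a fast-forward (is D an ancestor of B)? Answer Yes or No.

Yes

A fast-forward from D to B is possible iff D is an ancestor of B.
Ancestors of B: {B, C, D, O}.
D is among them, so fast-forward is possible.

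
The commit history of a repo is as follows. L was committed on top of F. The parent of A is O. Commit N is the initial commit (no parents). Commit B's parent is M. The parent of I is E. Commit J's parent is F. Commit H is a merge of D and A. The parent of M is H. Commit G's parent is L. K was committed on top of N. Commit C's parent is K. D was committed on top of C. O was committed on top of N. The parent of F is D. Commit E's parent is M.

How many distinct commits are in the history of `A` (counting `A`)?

3

Walking parent pointers from A: reachable set = {A, N, O}.
That is 3 commits.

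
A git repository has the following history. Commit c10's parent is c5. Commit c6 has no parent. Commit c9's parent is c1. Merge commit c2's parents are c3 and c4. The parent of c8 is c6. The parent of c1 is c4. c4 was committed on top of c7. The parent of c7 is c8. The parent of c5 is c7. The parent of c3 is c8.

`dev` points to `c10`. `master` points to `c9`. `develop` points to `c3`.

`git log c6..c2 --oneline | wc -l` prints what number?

Reachable from c2: {c2, c3, c4, c6, c7, c8}.
Reachable from c6: {c6}.
In c2's history but not c6's: {c2, c3, c4, c7, c8} — 5 commits.

5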